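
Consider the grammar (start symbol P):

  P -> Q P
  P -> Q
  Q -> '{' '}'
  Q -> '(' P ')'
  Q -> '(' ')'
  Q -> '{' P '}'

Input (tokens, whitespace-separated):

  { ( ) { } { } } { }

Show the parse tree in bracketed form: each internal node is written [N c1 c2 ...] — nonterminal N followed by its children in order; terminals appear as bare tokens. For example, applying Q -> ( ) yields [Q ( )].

[P [Q { [P [Q ( )] [P [Q { }] [P [Q { }]]]] }] [P [Q { }]]]

P
Q P
{ P } P
{ Q P } P
{ ( ) P } P
{ ( ) Q P } P
{ ( ) { } P } P
{ ( ) { } Q } P
{ ( ) { } { } } P
{ ( ) { } { } } Q
{ ( ) { } { } } { }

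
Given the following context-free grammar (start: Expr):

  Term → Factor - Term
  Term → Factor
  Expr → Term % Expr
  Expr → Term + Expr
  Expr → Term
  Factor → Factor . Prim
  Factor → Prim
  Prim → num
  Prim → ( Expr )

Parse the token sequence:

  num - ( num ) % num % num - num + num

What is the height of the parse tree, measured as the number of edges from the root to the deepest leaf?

9

[Expr [Term [Factor [Prim num]] - [Term [Factor [Prim ( [Expr [Term [Factor [Prim num]]]] )]]]] % [Expr [Term [Factor [Prim num]]] % [Expr [Term [Factor [Prim num]] - [Term [Factor [Prim num]]]] + [Expr [Term [Factor [Prim num]]]]]]]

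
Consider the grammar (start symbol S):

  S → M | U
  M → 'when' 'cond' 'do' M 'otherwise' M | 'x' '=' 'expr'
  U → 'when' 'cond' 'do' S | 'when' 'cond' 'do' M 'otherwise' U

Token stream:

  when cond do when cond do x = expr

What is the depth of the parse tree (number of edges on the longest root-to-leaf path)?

6

[S [U when cond do [S [U when cond do [S [M x = expr]]]]]]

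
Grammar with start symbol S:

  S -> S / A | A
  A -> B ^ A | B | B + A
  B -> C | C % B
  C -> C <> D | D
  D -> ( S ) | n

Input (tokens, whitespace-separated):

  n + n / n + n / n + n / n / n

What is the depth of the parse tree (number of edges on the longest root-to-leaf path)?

[S [S [S [S [S [A [B [C [D n]]] + [A [B [C [D n]]]]]] / [A [B [C [D n]]] + [A [B [C [D n]]]]]] / [A [B [C [D n]]] + [A [B [C [D n]]]]]] / [A [B [C [D n]]]]] / [A [B [C [D n]]]]]

10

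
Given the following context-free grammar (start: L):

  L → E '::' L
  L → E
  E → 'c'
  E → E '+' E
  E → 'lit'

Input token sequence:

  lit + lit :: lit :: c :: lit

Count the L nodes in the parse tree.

[L [E [E lit] + [E lit]] :: [L [E lit] :: [L [E c] :: [L [E lit]]]]]

4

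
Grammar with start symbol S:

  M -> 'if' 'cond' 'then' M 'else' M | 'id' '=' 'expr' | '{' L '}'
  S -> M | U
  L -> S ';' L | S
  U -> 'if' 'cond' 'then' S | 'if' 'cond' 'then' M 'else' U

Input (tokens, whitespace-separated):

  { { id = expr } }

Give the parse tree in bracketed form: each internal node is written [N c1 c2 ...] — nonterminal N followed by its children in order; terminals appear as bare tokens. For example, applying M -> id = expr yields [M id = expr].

[S [M { [L [S [M { [L [S [M id = expr]]] }]]] }]]

S
M
{ L }
{ S }
{ M }
{ { L } }
{ { S } }
{ { M } }
{ { id = expr } }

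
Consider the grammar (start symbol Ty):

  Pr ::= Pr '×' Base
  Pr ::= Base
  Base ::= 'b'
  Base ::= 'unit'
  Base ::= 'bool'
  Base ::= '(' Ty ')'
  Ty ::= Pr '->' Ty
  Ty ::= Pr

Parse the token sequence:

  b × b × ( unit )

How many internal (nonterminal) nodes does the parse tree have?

[Ty [Pr [Pr [Pr [Base b]] × [Base b]] × [Base ( [Ty [Pr [Base unit]]] )]]]

10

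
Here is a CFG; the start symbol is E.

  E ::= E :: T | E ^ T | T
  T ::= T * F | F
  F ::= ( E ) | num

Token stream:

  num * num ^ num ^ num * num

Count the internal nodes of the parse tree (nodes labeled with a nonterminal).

[E [E [E [T [T [F num]] * [F num]]] ^ [T [F num]]] ^ [T [T [F num]] * [F num]]]

13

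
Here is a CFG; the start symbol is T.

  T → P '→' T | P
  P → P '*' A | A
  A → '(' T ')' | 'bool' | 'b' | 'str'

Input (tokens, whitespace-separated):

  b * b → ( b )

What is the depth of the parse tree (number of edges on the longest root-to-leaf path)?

7

[T [P [P [A b]] * [A b]] → [T [P [A ( [T [P [A b]]] )]]]]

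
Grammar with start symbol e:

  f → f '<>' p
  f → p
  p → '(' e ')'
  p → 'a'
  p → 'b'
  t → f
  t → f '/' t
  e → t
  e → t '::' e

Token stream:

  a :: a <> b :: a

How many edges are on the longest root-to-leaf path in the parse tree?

[e [t [f [p a]]] :: [e [t [f [f [p a]] <> [p b]]] :: [e [t [f [p a]]]]]]

6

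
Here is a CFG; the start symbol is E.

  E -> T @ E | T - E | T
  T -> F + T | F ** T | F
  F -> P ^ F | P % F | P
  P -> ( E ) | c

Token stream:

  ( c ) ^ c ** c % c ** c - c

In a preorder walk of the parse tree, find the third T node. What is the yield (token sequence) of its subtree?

c % c ** c

[E [T [F [P ( [E [T [F [P c]]]] )] ^ [F [P c]]] ** [T [F [P c] % [F [P c]]] ** [T [F [P c]]]]] - [E [T [F [P c]]]]]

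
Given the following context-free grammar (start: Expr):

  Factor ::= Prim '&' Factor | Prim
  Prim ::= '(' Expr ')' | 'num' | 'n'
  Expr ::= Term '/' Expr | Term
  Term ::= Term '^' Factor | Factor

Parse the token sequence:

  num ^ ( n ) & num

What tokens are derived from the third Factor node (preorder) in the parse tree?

n

[Expr [Term [Term [Factor [Prim num]]] ^ [Factor [Prim ( [Expr [Term [Factor [Prim n]]]] )] & [Factor [Prim num]]]]]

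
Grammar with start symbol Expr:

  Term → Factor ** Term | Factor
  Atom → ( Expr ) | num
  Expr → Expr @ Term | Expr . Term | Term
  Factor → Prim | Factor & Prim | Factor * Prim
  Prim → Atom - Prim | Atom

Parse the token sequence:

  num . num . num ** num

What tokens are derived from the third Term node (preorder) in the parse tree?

num ** num

[Expr [Expr [Expr [Term [Factor [Prim [Atom num]]]]] . [Term [Factor [Prim [Atom num]]]]] . [Term [Factor [Prim [Atom num]]] ** [Term [Factor [Prim [Atom num]]]]]]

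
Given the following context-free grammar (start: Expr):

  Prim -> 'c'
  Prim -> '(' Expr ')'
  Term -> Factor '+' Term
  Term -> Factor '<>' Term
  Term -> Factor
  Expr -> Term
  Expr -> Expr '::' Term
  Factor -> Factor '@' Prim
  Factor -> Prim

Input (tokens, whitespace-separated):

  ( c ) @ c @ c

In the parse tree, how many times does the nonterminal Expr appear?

2

[Expr [Term [Factor [Factor [Factor [Prim ( [Expr [Term [Factor [Prim c]]]] )]] @ [Prim c]] @ [Prim c]]]]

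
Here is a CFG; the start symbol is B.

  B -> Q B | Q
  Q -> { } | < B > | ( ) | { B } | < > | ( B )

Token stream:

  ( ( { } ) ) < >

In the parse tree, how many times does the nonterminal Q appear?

4

[B [Q ( [B [Q ( [B [Q { }]] )]] )] [B [Q < >]]]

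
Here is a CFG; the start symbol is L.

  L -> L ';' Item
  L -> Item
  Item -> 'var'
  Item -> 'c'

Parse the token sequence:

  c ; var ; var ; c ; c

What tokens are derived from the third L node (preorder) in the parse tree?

[L [L [L [L [L [Item c]] ; [Item var]] ; [Item var]] ; [Item c]] ; [Item c]]

c ; var ; var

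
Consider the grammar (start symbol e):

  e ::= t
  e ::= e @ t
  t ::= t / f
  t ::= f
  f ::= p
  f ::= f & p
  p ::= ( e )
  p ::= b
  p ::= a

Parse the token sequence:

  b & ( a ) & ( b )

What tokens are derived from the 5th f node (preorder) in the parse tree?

[e [t [f [f [f [p b]] & [p ( [e [t [f [p a]]]] )]] & [p ( [e [t [f [p b]]]] )]]]]

b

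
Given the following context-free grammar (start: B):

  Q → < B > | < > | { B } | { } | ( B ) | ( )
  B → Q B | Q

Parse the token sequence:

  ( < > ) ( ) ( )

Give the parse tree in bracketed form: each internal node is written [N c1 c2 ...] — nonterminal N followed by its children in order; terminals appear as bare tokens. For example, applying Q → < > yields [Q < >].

B
Q B
( B ) B
( Q ) B
( < > ) B
( < > ) Q B
( < > ) ( ) B
( < > ) ( ) Q
( < > ) ( ) ( )

[B [Q ( [B [Q < >]] )] [B [Q ( )] [B [Q ( )]]]]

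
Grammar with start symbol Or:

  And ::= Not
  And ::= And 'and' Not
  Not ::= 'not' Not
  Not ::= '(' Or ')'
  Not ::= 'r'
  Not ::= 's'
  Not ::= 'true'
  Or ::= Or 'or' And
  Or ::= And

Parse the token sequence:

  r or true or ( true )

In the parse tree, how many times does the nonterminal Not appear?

[Or [Or [Or [And [Not r]]] or [And [Not true]]] or [And [Not ( [Or [And [Not true]]] )]]]

4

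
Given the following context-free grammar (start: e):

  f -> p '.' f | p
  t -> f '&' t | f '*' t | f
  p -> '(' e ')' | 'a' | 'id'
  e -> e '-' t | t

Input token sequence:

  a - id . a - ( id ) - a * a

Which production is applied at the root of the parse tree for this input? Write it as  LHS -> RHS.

e -> e '-' t

[e [e [e [e [t [f [p a]]]] - [t [f [p id] . [f [p a]]]]] - [t [f [p ( [e [t [f [p id]]]] )]]]] - [t [f [p a]] * [t [f [p a]]]]]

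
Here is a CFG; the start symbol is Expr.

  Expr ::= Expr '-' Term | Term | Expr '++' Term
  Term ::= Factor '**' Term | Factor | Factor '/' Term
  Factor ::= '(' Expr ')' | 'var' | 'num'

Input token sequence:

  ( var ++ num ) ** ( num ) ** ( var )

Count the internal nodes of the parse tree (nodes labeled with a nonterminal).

[Expr [Term [Factor ( [Expr [Expr [Term [Factor var]]] ++ [Term [Factor num]]] )] ** [Term [Factor ( [Expr [Term [Factor num]]] )] ** [Term [Factor ( [Expr [Term [Factor var]]] )]]]]]

19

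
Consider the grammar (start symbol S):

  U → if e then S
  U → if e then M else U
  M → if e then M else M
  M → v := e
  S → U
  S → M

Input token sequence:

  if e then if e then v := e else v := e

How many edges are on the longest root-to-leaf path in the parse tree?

5

[S [U if e then [S [M if e then [M v := e] else [M v := e]]]]]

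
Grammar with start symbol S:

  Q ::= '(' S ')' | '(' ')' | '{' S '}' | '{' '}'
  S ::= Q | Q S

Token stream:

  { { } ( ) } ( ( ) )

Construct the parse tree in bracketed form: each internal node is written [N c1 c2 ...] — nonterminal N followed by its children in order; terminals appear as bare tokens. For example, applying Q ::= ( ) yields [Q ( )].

S
Q S
{ S } S
{ Q S } S
{ { } S } S
{ { } Q } S
{ { } ( ) } S
{ { } ( ) } Q
{ { } ( ) } ( S )
{ { } ( ) } ( Q )
{ { } ( ) } ( ( ) )

[S [Q { [S [Q { }] [S [Q ( )]]] }] [S [Q ( [S [Q ( )]] )]]]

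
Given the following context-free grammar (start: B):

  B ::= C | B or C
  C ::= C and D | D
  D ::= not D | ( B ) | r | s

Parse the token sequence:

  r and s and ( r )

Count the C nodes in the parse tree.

4

[B [C [C [C [D r]] and [D s]] and [D ( [B [C [D r]]] )]]]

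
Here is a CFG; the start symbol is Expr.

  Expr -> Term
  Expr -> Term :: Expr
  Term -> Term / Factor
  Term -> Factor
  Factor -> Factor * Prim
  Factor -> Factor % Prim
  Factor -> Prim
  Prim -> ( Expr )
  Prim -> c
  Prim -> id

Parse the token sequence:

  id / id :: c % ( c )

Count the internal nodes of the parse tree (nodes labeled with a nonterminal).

17

[Expr [Term [Term [Factor [Prim id]]] / [Factor [Prim id]]] :: [Expr [Term [Factor [Factor [Prim c]] % [Prim ( [Expr [Term [Factor [Prim c]]]] )]]]]]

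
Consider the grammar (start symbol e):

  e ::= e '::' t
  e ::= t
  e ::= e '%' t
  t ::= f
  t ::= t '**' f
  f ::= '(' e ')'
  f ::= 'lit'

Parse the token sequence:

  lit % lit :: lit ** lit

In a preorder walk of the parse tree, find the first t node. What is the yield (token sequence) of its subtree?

[e [e [e [t [f lit]]] % [t [f lit]]] :: [t [t [f lit]] ** [f lit]]]

lit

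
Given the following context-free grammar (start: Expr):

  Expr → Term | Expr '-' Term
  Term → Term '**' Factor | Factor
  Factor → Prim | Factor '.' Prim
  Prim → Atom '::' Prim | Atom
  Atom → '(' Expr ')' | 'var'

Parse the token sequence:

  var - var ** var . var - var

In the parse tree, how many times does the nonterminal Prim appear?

[Expr [Expr [Expr [Term [Factor [Prim [Atom var]]]]] - [Term [Term [Factor [Prim [Atom var]]]] ** [Factor [Factor [Prim [Atom var]]] . [Prim [Atom var]]]]] - [Term [Factor [Prim [Atom var]]]]]

5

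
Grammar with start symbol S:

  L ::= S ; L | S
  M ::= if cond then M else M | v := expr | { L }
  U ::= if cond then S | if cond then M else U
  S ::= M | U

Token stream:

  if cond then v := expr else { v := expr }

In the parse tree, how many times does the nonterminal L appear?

1

[S [M if cond then [M v := expr] else [M { [L [S [M v := expr]]] }]]]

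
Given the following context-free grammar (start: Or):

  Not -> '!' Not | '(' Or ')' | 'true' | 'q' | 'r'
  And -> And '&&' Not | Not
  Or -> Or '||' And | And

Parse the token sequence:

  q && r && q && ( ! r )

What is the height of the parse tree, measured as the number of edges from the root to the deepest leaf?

7

[Or [And [And [And [And [Not q]] && [Not r]] && [Not q]] && [Not ( [Or [And [Not ! [Not r]]]] )]]]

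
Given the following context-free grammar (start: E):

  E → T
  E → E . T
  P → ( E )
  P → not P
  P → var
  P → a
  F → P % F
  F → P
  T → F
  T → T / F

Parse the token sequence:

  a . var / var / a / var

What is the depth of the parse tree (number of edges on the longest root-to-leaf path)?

7

[E [E [T [F [P a]]]] . [T [T [T [T [F [P var]]] / [F [P var]]] / [F [P a]]] / [F [P var]]]]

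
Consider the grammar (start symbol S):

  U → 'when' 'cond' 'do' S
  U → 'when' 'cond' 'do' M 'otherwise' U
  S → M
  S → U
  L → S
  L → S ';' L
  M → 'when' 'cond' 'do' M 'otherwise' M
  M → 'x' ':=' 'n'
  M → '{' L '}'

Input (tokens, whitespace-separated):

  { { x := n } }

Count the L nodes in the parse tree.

2

[S [M { [L [S [M { [L [S [M x := n]]] }]]] }]]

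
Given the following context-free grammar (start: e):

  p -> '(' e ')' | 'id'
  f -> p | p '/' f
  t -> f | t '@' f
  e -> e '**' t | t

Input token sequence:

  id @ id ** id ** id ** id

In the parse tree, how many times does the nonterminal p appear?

[e [e [e [e [t [t [f [p id]]] @ [f [p id]]]] ** [t [f [p id]]]] ** [t [f [p id]]]] ** [t [f [p id]]]]

5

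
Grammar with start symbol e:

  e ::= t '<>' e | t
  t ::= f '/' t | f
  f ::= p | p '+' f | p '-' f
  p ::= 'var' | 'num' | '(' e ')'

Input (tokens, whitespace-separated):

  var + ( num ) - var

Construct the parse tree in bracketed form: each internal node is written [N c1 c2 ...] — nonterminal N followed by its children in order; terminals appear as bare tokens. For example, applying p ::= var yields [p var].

[e [t [f [p var] + [f [p ( [e [t [f [p num]]]] )] - [f [p var]]]]]]

e
t
f
p + f
var + f
var + p - f
var + ( e ) - f
var + ( t ) - f
var + ( f ) - f
var + ( p ) - f
var + ( num ) - f
var + ( num ) - p
var + ( num ) - var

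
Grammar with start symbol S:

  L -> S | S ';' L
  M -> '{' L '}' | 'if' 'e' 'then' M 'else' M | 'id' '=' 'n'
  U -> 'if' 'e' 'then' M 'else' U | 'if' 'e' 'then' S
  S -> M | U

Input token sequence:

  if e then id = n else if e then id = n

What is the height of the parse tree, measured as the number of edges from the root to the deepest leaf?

[S [U if e then [M id = n] else [U if e then [S [M id = n]]]]]

5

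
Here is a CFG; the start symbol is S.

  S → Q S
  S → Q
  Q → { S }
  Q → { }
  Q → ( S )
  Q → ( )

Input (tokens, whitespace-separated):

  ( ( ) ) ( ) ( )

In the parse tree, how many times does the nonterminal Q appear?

[S [Q ( [S [Q ( )]] )] [S [Q ( )] [S [Q ( )]]]]

4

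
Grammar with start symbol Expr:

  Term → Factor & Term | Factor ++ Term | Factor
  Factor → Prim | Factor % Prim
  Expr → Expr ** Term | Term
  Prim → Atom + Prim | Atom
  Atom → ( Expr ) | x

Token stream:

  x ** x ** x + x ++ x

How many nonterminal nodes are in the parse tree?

[Expr [Expr [Expr [Term [Factor [Prim [Atom x]]]]] ** [Term [Factor [Prim [Atom x]]]]] ** [Term [Factor [Prim [Atom x] + [Prim [Atom x]]]] ++ [Term [Factor [Prim [Atom x]]]]]]

21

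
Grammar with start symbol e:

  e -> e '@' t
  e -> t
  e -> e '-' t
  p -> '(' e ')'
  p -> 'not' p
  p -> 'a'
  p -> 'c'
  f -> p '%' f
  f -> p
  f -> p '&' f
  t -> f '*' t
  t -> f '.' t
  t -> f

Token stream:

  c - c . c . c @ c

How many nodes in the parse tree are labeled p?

[e [e [e [t [f [p c]]]] - [t [f [p c]] . [t [f [p c]] . [t [f [p c]]]]]] @ [t [f [p c]]]]

5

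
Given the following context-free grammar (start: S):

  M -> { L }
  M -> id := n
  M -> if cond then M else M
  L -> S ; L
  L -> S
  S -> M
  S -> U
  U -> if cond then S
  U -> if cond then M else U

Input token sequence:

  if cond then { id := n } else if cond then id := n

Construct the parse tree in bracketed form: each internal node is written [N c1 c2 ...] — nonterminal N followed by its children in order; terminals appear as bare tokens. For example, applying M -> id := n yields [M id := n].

[S [U if cond then [M { [L [S [M id := n]]] }] else [U if cond then [S [M id := n]]]]]

S
U
if cond then M else U
if cond then { L } else U
if cond then { S } else U
if cond then { M } else U
if cond then { id := n } else U
if cond then { id := n } else if cond then S
if cond then { id := n } else if cond then M
if cond then { id := n } else if cond then id := n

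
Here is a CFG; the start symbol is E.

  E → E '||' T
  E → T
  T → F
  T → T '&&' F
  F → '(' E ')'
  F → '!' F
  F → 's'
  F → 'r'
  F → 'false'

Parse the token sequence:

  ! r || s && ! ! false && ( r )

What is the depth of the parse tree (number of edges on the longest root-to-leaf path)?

6

[E [E [T [F ! [F r]]]] || [T [T [T [F s]] && [F ! [F ! [F false]]]] && [F ( [E [T [F r]]] )]]]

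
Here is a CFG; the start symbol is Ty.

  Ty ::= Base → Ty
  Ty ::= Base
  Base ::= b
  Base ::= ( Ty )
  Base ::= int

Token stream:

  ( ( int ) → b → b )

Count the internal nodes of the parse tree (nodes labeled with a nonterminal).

[Ty [Base ( [Ty [Base ( [Ty [Base int]] )] → [Ty [Base b] → [Ty [Base b]]]] )]]

10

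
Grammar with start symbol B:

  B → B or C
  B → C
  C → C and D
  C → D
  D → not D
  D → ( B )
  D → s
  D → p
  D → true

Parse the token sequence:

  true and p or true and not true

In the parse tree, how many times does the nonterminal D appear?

5

[B [B [C [C [D true]] and [D p]]] or [C [C [D true]] and [D not [D true]]]]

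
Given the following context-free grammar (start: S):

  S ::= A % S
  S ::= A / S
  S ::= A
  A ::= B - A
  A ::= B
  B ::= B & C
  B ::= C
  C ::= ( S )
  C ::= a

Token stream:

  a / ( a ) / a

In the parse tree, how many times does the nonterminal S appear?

[S [A [B [C a]]] / [S [A [B [C ( [S [A [B [C a]]]] )]]] / [S [A [B [C a]]]]]]

4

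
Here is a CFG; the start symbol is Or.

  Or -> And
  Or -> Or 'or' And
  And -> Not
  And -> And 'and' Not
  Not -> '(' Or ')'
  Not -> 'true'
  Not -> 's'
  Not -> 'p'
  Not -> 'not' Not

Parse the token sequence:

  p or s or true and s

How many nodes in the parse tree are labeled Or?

[Or [Or [Or [And [Not p]]] or [And [Not s]]] or [And [And [Not true]] and [Not s]]]

3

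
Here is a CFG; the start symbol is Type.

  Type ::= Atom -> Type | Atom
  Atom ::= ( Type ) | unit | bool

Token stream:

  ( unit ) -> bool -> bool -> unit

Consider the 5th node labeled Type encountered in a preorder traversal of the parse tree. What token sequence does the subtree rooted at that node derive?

unit

[Type [Atom ( [Type [Atom unit]] )] -> [Type [Atom bool] -> [Type [Atom bool] -> [Type [Atom unit]]]]]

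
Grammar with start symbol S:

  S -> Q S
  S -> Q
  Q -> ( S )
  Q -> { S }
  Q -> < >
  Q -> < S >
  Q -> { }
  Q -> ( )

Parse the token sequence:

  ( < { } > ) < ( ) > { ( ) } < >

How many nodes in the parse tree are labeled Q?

[S [Q ( [S [Q < [S [Q { }]] >]] )] [S [Q < [S [Q ( )]] >] [S [Q { [S [Q ( )]] }] [S [Q < >]]]]]

8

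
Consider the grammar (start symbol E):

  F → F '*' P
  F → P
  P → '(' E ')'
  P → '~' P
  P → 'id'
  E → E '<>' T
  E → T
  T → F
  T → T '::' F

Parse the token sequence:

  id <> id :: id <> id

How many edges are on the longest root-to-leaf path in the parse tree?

6

[E [E [E [T [F [P id]]]] <> [T [T [F [P id]]] :: [F [P id]]]] <> [T [F [P id]]]]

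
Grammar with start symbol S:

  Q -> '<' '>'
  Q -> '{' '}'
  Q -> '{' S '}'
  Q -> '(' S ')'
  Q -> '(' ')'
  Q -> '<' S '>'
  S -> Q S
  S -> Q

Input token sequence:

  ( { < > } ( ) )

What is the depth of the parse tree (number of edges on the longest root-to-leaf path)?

6

[S [Q ( [S [Q { [S [Q < >]] }] [S [Q ( )]]] )]]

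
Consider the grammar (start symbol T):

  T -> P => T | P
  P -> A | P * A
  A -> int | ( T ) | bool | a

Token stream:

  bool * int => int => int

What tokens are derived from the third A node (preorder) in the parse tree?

int

[T [P [P [A bool]] * [A int]] => [T [P [A int]] => [T [P [A int]]]]]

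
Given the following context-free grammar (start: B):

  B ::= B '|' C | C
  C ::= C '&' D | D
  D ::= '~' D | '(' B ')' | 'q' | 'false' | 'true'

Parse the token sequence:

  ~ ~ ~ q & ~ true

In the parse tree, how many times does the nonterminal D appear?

6

[B [C [C [D ~ [D ~ [D ~ [D q]]]]] & [D ~ [D true]]]]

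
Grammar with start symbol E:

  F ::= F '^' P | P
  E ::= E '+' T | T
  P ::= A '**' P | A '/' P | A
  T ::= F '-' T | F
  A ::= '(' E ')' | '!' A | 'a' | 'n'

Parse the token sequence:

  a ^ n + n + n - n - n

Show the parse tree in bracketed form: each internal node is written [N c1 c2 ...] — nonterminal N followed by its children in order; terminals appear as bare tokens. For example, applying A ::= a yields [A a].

[E [E [E [T [F [F [P [A a]]] ^ [P [A n]]]]] + [T [F [P [A n]]]]] + [T [F [P [A n]]] - [T [F [P [A n]]] - [T [F [P [A n]]]]]]]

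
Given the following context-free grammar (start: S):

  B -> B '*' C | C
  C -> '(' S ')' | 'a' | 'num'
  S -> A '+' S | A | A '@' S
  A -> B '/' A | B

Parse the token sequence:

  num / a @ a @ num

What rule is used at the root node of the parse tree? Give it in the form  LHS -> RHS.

[S [A [B [C num]] / [A [B [C a]]]] @ [S [A [B [C a]]] @ [S [A [B [C num]]]]]]

S -> A '@' S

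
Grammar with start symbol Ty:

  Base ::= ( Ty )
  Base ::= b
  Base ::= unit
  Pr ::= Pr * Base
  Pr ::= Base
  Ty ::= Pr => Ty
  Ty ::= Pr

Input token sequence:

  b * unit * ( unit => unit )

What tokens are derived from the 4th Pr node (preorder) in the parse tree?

[Ty [Pr [Pr [Pr [Base b]] * [Base unit]] * [Base ( [Ty [Pr [Base unit]] => [Ty [Pr [Base unit]]]] )]]]

unit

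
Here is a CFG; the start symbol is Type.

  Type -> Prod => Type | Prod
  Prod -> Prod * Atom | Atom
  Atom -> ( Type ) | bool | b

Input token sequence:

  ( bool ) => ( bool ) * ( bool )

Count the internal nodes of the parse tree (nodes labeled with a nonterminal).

[Type [Prod [Atom ( [Type [Prod [Atom bool]]] )]] => [Type [Prod [Prod [Atom ( [Type [Prod [Atom bool]]] )]] * [Atom ( [Type [Prod [Atom bool]]] )]]]]

17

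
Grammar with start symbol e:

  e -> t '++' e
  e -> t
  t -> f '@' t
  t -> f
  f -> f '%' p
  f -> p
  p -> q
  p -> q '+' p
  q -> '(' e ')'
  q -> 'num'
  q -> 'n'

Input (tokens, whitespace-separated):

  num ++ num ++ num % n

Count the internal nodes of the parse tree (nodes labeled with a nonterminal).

18

[e [t [f [p [q num]]]] ++ [e [t [f [p [q num]]]] ++ [e [t [f [f [p [q num]]] % [p [q n]]]]]]]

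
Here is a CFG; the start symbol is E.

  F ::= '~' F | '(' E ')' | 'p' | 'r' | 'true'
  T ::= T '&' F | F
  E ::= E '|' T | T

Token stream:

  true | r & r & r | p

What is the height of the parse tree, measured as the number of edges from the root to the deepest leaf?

[E [E [E [T [F true]]] | [T [T [T [F r]] & [F r]] & [F r]]] | [T [F p]]]

6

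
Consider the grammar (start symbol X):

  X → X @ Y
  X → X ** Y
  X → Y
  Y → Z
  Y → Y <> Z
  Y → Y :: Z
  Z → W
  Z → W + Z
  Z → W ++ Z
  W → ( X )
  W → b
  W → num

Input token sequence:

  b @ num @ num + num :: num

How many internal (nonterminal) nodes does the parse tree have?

[X [X [X [Y [Z [W b]]]] @ [Y [Z [W num]]]] @ [Y [Y [Z [W num] + [Z [W num]]]] :: [Z [W num]]]]

17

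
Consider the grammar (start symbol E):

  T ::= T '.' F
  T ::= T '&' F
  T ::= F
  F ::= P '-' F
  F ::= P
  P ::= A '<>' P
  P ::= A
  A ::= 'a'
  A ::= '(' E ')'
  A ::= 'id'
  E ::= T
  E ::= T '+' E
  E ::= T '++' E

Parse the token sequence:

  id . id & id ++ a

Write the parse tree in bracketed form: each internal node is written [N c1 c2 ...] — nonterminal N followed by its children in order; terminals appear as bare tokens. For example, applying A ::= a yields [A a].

E
T ++ E
T & F ++ E
T . F & F ++ E
F . F & F ++ E
P . F & F ++ E
A . F & F ++ E
id . F & F ++ E
id . P & F ++ E
id . A & F ++ E
id . id & F ++ E
id . id & P ++ E
id . id & A ++ E
id . id & id ++ E
id . id & id ++ T
id . id & id ++ F
id . id & id ++ P
id . id & id ++ A
id . id & id ++ a

[E [T [T [T [F [P [A id]]]] . [F [P [A id]]]] & [F [P [A id]]]] ++ [E [T [F [P [A a]]]]]]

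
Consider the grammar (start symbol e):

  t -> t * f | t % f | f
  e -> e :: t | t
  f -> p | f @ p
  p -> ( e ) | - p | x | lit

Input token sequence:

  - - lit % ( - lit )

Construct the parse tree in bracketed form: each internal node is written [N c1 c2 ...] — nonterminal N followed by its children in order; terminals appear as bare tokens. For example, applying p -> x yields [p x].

[e [t [t [f [p - [p - [p lit]]]]] % [f [p ( [e [t [f [p - [p lit]]]]] )]]]]

e
t
t % f
f % f
p % f
- p % f
- - p % f
- - lit % f
- - lit % p
- - lit % ( e )
- - lit % ( t )
- - lit % ( f )
- - lit % ( p )
- - lit % ( - p )
- - lit % ( - lit )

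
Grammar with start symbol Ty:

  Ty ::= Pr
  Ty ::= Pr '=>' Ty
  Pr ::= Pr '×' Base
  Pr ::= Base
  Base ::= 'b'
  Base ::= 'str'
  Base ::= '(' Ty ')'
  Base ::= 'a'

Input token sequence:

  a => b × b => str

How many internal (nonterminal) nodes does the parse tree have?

11

[Ty [Pr [Base a]] => [Ty [Pr [Pr [Base b]] × [Base b]] => [Ty [Pr [Base str]]]]]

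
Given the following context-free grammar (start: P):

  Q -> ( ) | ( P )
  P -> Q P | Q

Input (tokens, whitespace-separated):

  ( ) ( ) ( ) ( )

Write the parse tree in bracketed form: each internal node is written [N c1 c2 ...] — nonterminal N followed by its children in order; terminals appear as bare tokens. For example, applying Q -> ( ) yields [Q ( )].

P
Q P
( ) P
( ) Q P
( ) ( ) P
( ) ( ) Q P
( ) ( ) ( ) P
( ) ( ) ( ) Q
( ) ( ) ( ) ( )

[P [Q ( )] [P [Q ( )] [P [Q ( )] [P [Q ( )]]]]]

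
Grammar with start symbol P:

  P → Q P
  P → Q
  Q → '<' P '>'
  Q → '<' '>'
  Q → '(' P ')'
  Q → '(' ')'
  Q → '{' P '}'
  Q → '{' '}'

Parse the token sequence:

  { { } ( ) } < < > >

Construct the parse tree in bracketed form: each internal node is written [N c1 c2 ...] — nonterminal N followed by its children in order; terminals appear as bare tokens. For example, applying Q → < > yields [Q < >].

[P [Q { [P [Q { }] [P [Q ( )]]] }] [P [Q < [P [Q < >]] >]]]

P
Q P
{ P } P
{ Q P } P
{ { } P } P
{ { } Q } P
{ { } ( ) } P
{ { } ( ) } Q
{ { } ( ) } < P >
{ { } ( ) } < Q >
{ { } ( ) } < < > >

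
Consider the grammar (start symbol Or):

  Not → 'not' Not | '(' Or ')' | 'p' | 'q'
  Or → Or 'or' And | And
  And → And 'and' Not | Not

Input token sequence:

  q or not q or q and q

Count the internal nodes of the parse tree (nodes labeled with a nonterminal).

[Or [Or [Or [And [Not q]]] or [And [Not not [Not q]]]] or [And [And [Not q]] and [Not q]]]

12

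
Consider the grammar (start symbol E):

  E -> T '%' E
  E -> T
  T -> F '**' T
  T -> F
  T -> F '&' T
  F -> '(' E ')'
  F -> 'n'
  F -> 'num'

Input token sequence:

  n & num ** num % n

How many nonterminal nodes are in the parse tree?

10

[E [T [F n] & [T [F num] ** [T [F num]]]] % [E [T [F n]]]]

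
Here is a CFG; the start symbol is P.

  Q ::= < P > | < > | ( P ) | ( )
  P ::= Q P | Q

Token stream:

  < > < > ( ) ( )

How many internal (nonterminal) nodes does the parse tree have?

[P [Q < >] [P [Q < >] [P [Q ( )] [P [Q ( )]]]]]

8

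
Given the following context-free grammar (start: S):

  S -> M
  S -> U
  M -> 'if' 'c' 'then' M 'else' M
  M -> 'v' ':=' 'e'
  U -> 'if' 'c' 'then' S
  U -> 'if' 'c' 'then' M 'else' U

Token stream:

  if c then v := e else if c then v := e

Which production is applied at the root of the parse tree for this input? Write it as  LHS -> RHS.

[S [U if c then [M v := e] else [U if c then [S [M v := e]]]]]

S -> U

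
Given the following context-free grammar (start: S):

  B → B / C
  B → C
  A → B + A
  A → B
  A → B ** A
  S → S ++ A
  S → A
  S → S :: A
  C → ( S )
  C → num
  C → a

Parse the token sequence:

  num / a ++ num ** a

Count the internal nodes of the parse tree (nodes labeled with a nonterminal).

13

[S [S [A [B [B [C num]] / [C a]]]] ++ [A [B [C num]] ** [A [B [C a]]]]]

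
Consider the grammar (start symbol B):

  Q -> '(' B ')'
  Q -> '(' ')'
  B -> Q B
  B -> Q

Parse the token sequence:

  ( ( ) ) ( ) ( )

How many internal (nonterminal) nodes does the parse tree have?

8

[B [Q ( [B [Q ( )]] )] [B [Q ( )] [B [Q ( )]]]]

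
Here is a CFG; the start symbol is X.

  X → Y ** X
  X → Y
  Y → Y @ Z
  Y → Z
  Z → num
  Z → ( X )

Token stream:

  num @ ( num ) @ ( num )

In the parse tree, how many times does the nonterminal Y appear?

[X [Y [Y [Y [Z num]] @ [Z ( [X [Y [Z num]]] )]] @ [Z ( [X [Y [Z num]]] )]]]

5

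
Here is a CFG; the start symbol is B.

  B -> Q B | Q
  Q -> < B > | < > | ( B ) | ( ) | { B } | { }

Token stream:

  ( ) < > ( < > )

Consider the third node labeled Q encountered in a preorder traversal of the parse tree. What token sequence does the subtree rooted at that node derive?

[B [Q ( )] [B [Q < >] [B [Q ( [B [Q < >]] )]]]]

( < > )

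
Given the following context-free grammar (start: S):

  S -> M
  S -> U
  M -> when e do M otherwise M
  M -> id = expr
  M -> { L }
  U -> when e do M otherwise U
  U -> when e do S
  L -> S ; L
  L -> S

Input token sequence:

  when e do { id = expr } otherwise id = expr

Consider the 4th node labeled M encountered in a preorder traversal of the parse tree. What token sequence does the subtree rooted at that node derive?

id = expr

[S [M when e do [M { [L [S [M id = expr]]] }] otherwise [M id = expr]]]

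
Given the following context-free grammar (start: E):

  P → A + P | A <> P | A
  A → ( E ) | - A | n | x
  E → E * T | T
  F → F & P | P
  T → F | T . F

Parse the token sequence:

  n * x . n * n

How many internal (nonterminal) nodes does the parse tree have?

[E [E [E [T [F [P [A n]]]]] * [T [T [F [P [A x]]]] . [F [P [A n]]]]] * [T [F [P [A n]]]]]

19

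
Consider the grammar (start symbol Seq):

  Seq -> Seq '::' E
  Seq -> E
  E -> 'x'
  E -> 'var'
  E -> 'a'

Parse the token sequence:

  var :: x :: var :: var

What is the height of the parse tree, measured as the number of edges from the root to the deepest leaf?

5

[Seq [Seq [Seq [Seq [E var]] :: [E x]] :: [E var]] :: [E var]]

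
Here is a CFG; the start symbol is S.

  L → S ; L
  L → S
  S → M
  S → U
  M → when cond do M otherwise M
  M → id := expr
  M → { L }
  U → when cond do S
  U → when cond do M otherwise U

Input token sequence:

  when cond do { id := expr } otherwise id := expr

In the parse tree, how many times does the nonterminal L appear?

1

[S [M when cond do [M { [L [S [M id := expr]]] }] otherwise [M id := expr]]]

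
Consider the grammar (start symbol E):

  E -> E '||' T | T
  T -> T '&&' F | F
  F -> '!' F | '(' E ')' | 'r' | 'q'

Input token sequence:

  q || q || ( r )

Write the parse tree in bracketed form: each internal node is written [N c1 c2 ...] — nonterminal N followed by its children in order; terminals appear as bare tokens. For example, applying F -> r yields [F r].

[E [E [E [T [F q]]] || [T [F q]]] || [T [F ( [E [T [F r]]] )]]]

E
E || T
E || T || T
T || T || T
F || T || T
q || T || T
q || F || T
q || q || T
q || q || F
q || q || ( E )
q || q || ( T )
q || q || ( F )
q || q || ( r )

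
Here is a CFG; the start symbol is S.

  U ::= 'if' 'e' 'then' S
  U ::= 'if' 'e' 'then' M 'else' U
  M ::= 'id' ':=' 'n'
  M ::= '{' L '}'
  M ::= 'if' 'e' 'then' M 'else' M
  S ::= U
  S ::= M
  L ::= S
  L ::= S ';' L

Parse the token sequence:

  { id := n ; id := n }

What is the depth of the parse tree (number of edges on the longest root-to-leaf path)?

6

[S [M { [L [S [M id := n]] ; [L [S [M id := n]]]] }]]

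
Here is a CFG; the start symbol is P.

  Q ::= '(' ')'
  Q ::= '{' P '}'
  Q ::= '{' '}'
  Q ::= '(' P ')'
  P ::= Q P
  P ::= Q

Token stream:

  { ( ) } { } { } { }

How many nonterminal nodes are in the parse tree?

[P [Q { [P [Q ( )]] }] [P [Q { }] [P [Q { }] [P [Q { }]]]]]

10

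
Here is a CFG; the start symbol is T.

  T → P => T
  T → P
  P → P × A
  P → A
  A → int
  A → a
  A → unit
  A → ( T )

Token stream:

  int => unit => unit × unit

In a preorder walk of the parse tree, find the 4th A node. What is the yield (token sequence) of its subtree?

unit

[T [P [A int]] => [T [P [A unit]] => [T [P [P [A unit]] × [A unit]]]]]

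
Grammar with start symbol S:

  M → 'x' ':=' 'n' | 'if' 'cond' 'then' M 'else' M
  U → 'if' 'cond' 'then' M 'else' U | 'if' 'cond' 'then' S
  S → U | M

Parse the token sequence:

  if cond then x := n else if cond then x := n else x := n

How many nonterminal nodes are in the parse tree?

6

[S [M if cond then [M x := n] else [M if cond then [M x := n] else [M x := n]]]]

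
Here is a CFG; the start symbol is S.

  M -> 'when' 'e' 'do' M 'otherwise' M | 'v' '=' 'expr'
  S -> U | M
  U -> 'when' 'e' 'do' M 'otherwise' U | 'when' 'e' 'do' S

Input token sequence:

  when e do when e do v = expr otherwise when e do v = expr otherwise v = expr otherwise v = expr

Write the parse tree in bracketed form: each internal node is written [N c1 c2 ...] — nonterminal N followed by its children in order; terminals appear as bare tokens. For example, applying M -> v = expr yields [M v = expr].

S
M
when e do M otherwise M
when e do when e do M otherwise M otherwise M
when e do when e do v = expr otherwise M otherwise M
when e do when e do v = expr otherwise when e do M otherwise M otherwise M
when e do when e do v = expr otherwise when e do v = expr otherwise M otherwise M
when e do when e do v = expr otherwise when e do v = expr otherwise v = expr otherwise M
when e do when e do v = expr otherwise when e do v = expr otherwise v = expr otherwise v = expr

[S [M when e do [M when e do [M v = expr] otherwise [M when e do [M v = expr] otherwise [M v = expr]]] otherwise [M v = expr]]]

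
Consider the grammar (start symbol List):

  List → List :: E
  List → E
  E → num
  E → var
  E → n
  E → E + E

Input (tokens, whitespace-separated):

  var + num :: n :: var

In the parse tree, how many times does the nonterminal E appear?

[List [List [List [E [E var] + [E num]]] :: [E n]] :: [E var]]

5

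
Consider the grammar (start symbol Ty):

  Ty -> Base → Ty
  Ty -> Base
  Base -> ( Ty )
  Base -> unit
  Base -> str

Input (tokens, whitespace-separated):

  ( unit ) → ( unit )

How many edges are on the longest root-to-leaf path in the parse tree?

5

[Ty [Base ( [Ty [Base unit]] )] → [Ty [Base ( [Ty [Base unit]] )]]]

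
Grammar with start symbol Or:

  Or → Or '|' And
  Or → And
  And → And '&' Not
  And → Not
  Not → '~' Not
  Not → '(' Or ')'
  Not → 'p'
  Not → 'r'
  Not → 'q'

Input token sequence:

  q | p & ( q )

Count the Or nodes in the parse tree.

3

[Or [Or [And [Not q]]] | [And [And [Not p]] & [Not ( [Or [And [Not q]]] )]]]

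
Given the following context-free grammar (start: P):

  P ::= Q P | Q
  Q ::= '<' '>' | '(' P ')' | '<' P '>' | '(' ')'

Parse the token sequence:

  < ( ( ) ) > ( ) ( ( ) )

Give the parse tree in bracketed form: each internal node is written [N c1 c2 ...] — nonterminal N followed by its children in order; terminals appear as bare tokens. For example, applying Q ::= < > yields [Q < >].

P
Q P
< P > P
< Q > P
< ( P ) > P
< ( Q ) > P
< ( ( ) ) > P
< ( ( ) ) > Q P
< ( ( ) ) > ( ) P
< ( ( ) ) > ( ) Q
< ( ( ) ) > ( ) ( P )
< ( ( ) ) > ( ) ( Q )
< ( ( ) ) > ( ) ( ( ) )

[P [Q < [P [Q ( [P [Q ( )]] )]] >] [P [Q ( )] [P [Q ( [P [Q ( )]] )]]]]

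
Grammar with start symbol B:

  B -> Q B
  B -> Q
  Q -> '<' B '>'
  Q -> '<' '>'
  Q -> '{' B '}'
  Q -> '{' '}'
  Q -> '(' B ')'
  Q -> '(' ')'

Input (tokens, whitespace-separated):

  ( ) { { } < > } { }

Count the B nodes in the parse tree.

[B [Q ( )] [B [Q { [B [Q { }] [B [Q < >]]] }] [B [Q { }]]]]

5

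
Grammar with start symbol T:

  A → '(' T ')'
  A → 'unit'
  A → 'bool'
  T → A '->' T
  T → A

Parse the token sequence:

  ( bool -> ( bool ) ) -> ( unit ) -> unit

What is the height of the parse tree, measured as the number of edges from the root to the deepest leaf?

[T [A ( [T [A bool] -> [T [A ( [T [A bool]] )]]] )] -> [T [A ( [T [A unit]] )] -> [T [A unit]]]]

7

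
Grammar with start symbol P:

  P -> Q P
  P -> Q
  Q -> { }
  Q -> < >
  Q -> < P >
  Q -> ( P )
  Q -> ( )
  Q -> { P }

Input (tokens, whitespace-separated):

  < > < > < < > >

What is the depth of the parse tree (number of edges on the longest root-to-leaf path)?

6

[P [Q < >] [P [Q < >] [P [Q < [P [Q < >]] >]]]]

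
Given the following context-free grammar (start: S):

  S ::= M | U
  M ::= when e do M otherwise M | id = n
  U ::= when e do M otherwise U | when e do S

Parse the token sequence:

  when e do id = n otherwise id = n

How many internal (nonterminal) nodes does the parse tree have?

[S [M when e do [M id = n] otherwise [M id = n]]]

4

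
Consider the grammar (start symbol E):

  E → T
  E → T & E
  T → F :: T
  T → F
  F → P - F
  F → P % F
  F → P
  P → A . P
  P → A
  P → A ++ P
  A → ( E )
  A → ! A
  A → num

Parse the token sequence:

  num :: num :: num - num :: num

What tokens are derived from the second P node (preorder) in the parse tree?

num

[E [T [F [P [A num]]] :: [T [F [P [A num]]] :: [T [F [P [A num]] - [F [P [A num]]]] :: [T [F [P [A num]]]]]]]]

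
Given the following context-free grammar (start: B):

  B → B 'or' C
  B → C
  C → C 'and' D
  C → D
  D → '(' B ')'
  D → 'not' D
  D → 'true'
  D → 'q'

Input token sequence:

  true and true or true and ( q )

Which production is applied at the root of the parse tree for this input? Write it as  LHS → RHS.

[B [B [C [C [D true]] and [D true]]] or [C [C [D true]] and [D ( [B [C [D q]]] )]]]

B → B 'or' C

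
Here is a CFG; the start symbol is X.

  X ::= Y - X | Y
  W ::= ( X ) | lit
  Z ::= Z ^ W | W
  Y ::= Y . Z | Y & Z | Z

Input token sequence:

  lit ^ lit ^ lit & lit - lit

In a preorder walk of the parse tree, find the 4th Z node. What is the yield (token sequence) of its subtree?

lit

[X [Y [Y [Z [Z [Z [W lit]] ^ [W lit]] ^ [W lit]]] & [Z [W lit]]] - [X [Y [Z [W lit]]]]]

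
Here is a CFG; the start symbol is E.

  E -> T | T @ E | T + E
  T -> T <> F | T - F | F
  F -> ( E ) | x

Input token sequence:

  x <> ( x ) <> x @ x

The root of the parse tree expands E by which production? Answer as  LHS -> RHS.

[E [T [T [T [F x]] <> [F ( [E [T [F x]]] )]] <> [F x]] @ [E [T [F x]]]]

E -> T @ E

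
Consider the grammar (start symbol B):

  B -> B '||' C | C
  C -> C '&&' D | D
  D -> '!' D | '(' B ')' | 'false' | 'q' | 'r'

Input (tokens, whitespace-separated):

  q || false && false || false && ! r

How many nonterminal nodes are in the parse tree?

[B [B [B [C [D q]]] || [C [C [D false]] && [D false]]] || [C [C [D false]] && [D ! [D r]]]]

14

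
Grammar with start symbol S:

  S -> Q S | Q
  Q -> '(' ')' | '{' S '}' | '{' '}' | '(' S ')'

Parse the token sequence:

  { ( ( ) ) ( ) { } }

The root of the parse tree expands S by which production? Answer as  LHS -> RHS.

S -> Q

[S [Q { [S [Q ( [S [Q ( )]] )] [S [Q ( )] [S [Q { }]]]] }]]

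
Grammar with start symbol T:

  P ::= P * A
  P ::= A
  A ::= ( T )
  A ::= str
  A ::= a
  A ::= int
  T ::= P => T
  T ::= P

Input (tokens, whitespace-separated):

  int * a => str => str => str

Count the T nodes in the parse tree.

[T [P [P [A int]] * [A a]] => [T [P [A str]] => [T [P [A str]] => [T [P [A str]]]]]]

4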